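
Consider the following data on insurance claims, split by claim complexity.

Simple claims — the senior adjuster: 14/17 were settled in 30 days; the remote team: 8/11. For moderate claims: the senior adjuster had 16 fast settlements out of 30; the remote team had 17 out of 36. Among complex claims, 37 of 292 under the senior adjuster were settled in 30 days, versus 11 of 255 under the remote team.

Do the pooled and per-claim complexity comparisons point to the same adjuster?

Simple: the senior adjuster 14/17 = 82.4%, the remote team 8/11 = 72.7% → the senior adjuster
Moderate: the senior adjuster 16/30 = 53.3%, the remote team 17/36 = 47.2% → the senior adjuster
Complex: the senior adjuster 37/292 = 12.7%, the remote team 11/255 = 4.3% → the senior adjuster
Overall: the senior adjuster 67/339 = 19.8%, the remote team 36/302 = 11.9% → the senior adjuster
The senior adjuster wins overall and in every claim group — no reversal.

Yes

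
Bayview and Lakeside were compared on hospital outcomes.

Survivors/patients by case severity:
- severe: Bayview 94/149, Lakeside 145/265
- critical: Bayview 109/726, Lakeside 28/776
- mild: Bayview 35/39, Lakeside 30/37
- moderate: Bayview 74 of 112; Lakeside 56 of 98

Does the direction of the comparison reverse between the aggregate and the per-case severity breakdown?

Severe: Bayview 94/149 = 63.1%, Lakeside 145/265 = 54.7% → Bayview
Critical: Bayview 109/726 = 15.0%, Lakeside 28/776 = 3.6% → Bayview
Mild: Bayview 35/39 = 89.7%, Lakeside 30/37 = 81.1% → Bayview
Moderate: Bayview 74/112 = 66.1%, Lakeside 56/98 = 57.1% → Bayview
Overall: Bayview 312/1026 = 30.4%, Lakeside 259/1176 = 22.0% → Bayview
Bayview wins overall and in every case group — no reversal.

No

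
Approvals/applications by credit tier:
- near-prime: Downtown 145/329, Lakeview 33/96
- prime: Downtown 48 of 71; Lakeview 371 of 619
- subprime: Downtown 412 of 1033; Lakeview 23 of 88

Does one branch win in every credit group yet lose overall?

Yes

Near-prime: Downtown 145/329 = 44.1%, Lakeview 33/96 = 34.4% → Downtown
Prime: Downtown 48/71 = 67.6%, Lakeview 371/619 = 59.9% → Downtown
Subprime: Downtown 412/1033 = 39.9%, Lakeview 23/88 = 26.1% → Downtown
Overall: Downtown 605/1433 = 42.2%, Lakeview 427/803 = 53.2% → Lakeview
Downtown wins each credit group but Lakeview wins overall — the comparison reverses. Downtown's applications skew toward subprime, which has a lower base rate.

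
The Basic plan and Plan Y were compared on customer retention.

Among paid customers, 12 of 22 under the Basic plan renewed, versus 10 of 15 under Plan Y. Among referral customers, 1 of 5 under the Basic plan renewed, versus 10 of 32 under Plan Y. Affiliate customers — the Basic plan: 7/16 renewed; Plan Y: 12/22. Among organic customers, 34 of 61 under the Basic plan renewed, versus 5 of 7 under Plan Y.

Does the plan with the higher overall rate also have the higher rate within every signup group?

Paid: the Basic plan 12/22 = 54.5%, Plan Y 10/15 = 66.7% → Plan Y
Referral: the Basic plan 1/5 = 20.0%, Plan Y 10/32 = 31.2% → Plan Y
Affiliate: the Basic plan 7/16 = 43.8%, Plan Y 12/22 = 54.5% → Plan Y
Organic: the Basic plan 34/61 = 55.7%, Plan Y 5/7 = 71.4% → Plan Y
Overall: the Basic plan 54/104 = 51.9%, Plan Y 37/76 = 48.7% → the Basic plan
Plan Y wins each signup group but the Basic plan wins overall — the comparison reverses. Plan Y's customers skew toward referral, which has a lower base rate.

No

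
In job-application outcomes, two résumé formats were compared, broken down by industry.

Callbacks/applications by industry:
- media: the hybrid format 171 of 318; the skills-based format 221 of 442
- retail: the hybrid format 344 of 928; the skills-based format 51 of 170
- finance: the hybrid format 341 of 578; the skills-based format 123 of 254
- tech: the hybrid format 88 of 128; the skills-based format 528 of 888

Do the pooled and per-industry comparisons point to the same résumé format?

Media: the hybrid format 171/318 = 53.8%, the skills-based format 221/442 = 50.0% → the hybrid format
Retail: the hybrid format 344/928 = 37.1%, the skills-based format 51/170 = 30.0% → the hybrid format
Finance: the hybrid format 341/578 = 59.0%, the skills-based format 123/254 = 48.4% → the hybrid format
Tech: the hybrid format 88/128 = 68.8%, the skills-based format 528/888 = 59.5% → the hybrid format
Overall: the hybrid format 944/1952 = 48.4%, the skills-based format 923/1754 = 52.6% → the skills-based format
The hybrid format wins each industry group but the skills-based format wins overall — the comparison reverses. The hybrid format's applications skew toward retail, which has a lower base rate.

No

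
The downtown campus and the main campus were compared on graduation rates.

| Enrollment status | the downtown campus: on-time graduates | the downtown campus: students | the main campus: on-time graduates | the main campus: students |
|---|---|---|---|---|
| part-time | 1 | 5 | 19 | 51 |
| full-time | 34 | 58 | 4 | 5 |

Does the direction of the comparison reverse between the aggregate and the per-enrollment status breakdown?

Part-time: the downtown campus 1/5 = 20.0%, the main campus 19/51 = 37.3% → the main campus
Full-time: the downtown campus 34/58 = 58.6%, the main campus 4/5 = 80.0% → the main campus
Overall: the downtown campus 35/63 = 55.6%, the main campus 23/56 = 41.1% → the downtown campus
The main campus wins each enrollment group but the downtown campus wins overall — the comparison reverses. The main campus's students skew toward part-time, which has a lower base rate.

Yes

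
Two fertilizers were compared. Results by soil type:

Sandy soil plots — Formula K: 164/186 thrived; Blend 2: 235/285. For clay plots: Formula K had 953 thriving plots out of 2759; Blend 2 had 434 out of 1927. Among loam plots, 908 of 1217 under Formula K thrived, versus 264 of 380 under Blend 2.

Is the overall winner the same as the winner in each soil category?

Yes

Sandy soil: Formula K 164/186 = 88.2%, Blend 2 235/285 = 82.5% → Formula K
Clay: Formula K 953/2759 = 34.5%, Blend 2 434/1927 = 22.5% → Formula K
Loam: Formula K 908/1217 = 74.6%, Blend 2 264/380 = 69.5% → Formula K
Overall: Formula K 2025/4162 = 48.7%, Blend 2 933/2592 = 36.0% → Formula K
Formula K wins overall and in every soil group — no reversal.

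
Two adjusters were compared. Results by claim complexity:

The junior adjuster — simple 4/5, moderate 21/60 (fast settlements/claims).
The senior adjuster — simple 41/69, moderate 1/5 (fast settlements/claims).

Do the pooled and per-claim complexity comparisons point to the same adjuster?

No

Simple: the junior adjuster 4/5 = 80.0%, the senior adjuster 41/69 = 59.4% → the junior adjuster
Moderate: the junior adjuster 21/60 = 35.0%, the senior adjuster 1/5 = 20.0% → the junior adjuster
Overall: the junior adjuster 25/65 = 38.5%, the senior adjuster 42/74 = 56.8% → the senior adjuster
The junior adjuster wins each claim group but the senior adjuster wins overall — the comparison reverses. The junior adjuster's claims skew toward moderate, which has a lower base rate.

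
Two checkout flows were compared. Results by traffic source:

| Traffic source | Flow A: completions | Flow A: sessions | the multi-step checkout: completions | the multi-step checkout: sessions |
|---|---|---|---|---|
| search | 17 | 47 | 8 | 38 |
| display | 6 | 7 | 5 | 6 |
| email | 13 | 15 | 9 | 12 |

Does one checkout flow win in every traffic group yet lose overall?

No

Search: Flow A 17/47 = 36.2%, the multi-step checkout 8/38 = 21.1% → Flow A
Display: Flow A 6/7 = 85.7%, the multi-step checkout 5/6 = 83.3% → Flow A
Email: Flow A 13/15 = 86.7%, the multi-step checkout 9/12 = 75.0% → Flow A
Overall: Flow A 36/69 = 52.2%, the multi-step checkout 22/56 = 39.3% → Flow A
Flow A wins overall and in every traffic group — no reversal.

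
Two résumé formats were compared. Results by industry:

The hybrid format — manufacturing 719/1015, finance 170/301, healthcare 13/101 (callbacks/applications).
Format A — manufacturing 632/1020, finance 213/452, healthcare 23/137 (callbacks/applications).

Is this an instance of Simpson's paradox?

Manufacturing: the hybrid format 719/1015 = 70.8%, Format A 632/1020 = 62.0% → the hybrid format
Finance: the hybrid format 170/301 = 56.5%, Format A 213/452 = 47.1% → the hybrid format
Healthcare: the hybrid format 13/101 = 12.9%, Format A 23/137 = 16.8% → Format A
Overall: the hybrid format 902/1417 = 63.7%, Format A 868/1609 = 53.9% → the hybrid format
Neither sweeps: the hybrid format wins 2 of 3 groups, Format A wins 1. The hybrid format wins overall but not every group — no Simpson reversal.

No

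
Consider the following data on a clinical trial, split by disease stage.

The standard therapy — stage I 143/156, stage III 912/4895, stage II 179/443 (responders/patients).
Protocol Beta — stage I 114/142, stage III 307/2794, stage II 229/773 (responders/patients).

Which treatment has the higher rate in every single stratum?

Stage I: the standard therapy 143/156 = 91.7%, Protocol Beta 114/142 = 80.3% → the standard therapy
Stage III: the standard therapy 912/4895 = 18.6%, Protocol Beta 307/2794 = 11.0% → the standard therapy
Stage II: the standard therapy 179/443 = 40.4%, Protocol Beta 229/773 = 29.6% → the standard therapy
The standard therapy has the higher rate in all 3 groups.

the standard therapy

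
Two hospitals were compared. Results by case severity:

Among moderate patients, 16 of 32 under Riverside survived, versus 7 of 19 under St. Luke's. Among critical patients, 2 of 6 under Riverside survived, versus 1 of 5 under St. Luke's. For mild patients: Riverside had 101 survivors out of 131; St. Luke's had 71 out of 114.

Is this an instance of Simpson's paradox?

Moderate: Riverside 16/32 = 50.0%, St. Luke's 7/19 = 36.8% → Riverside
Critical: Riverside 2/6 = 33.3%, St. Luke's 1/5 = 20.0% → Riverside
Mild: Riverside 101/131 = 77.1%, St. Luke's 71/114 = 62.3% → Riverside
Overall: Riverside 119/169 = 70.4%, St. Luke's 79/138 = 57.2% → Riverside
Riverside wins overall and in every case group — no reversal.

No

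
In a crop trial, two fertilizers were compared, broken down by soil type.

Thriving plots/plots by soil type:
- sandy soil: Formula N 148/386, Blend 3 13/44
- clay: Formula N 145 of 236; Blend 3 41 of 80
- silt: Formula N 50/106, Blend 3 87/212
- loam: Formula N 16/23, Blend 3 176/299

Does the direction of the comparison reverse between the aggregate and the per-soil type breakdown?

Sandy soil: Formula N 148/386 = 38.3%, Blend 3 13/44 = 29.5% → Formula N
Clay: Formula N 145/236 = 61.4%, Blend 3 41/80 = 51.2% → Formula N
Silt: Formula N 50/106 = 47.2%, Blend 3 87/212 = 41.0% → Formula N
Loam: Formula N 16/23 = 69.6%, Blend 3 176/299 = 58.9% → Formula N
Overall: Formula N 359/751 = 47.8%, Blend 3 317/635 = 49.9% → Blend 3
Formula N wins each soil group but Blend 3 wins overall — the comparison reverses. Formula N's plots skew toward sandy soil, which has a lower base rate.

Yes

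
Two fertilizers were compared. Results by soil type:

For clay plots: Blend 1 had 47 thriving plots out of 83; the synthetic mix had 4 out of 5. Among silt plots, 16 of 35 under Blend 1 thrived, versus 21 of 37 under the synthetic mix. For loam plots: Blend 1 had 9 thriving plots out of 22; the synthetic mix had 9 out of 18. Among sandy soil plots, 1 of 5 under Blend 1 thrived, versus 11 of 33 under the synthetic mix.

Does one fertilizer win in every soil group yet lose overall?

Yes

Clay: Blend 1 47/83 = 56.6%, the synthetic mix 4/5 = 80.0% → the synthetic mix
Silt: Blend 1 16/35 = 45.7%, the synthetic mix 21/37 = 56.8% → the synthetic mix
Loam: Blend 1 9/22 = 40.9%, the synthetic mix 9/18 = 50.0% → the synthetic mix
Sandy soil: Blend 1 1/5 = 20.0%, the synthetic mix 11/33 = 33.3% → the synthetic mix
Overall: Blend 1 73/145 = 50.3%, the synthetic mix 45/93 = 48.4% → Blend 1
The synthetic mix wins each soil group but Blend 1 wins overall — the comparison reverses. The synthetic mix's plots skew toward sandy soil, which has a lower base rate.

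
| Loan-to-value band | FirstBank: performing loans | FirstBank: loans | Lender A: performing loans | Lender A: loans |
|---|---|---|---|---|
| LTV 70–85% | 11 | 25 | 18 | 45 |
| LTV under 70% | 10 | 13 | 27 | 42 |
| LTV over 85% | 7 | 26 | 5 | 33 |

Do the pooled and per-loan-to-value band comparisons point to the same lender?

LTV 70–85%: FirstBank 11/25 = 44.0%, Lender A 18/45 = 40.0% → FirstBank
LTV under 70%: FirstBank 10/13 = 76.9%, Lender A 27/42 = 64.3% → FirstBank
LTV over 85%: FirstBank 7/26 = 26.9%, Lender A 5/33 = 15.2% → FirstBank
Overall: FirstBank 28/64 = 43.8%, Lender A 50/120 = 41.7% → FirstBank
FirstBank wins overall and in every loan-to-value group — no reversal.

Yes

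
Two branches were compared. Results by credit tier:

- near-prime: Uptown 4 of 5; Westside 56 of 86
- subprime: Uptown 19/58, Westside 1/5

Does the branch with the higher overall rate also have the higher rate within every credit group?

Near-prime: Uptown 4/5 = 80.0%, Westside 56/86 = 65.1% → Uptown
Subprime: Uptown 19/58 = 32.8%, Westside 1/5 = 20.0% → Uptown
Overall: Uptown 23/63 = 36.5%, Westside 57/91 = 62.6% → Westside
Uptown wins each credit group but Westside wins overall — the comparison reverses. Uptown's applications skew toward subprime, which has a lower base rate.

No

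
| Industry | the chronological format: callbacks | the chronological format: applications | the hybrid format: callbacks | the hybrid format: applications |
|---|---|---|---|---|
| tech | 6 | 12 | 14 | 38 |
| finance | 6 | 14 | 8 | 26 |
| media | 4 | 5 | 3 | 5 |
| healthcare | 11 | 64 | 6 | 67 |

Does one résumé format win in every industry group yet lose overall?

Tech: the chronological format 6/12 = 50.0%, the hybrid format 14/38 = 36.8% → the chronological format
Finance: the chronological format 6/14 = 42.9%, the hybrid format 8/26 = 30.8% → the chronological format
Media: the chronological format 4/5 = 80.0%, the hybrid format 3/5 = 60.0% → the chronological format
Healthcare: the chronological format 11/64 = 17.2%, the hybrid format 6/67 = 9.0% → the chronological format
Overall: the chronological format 27/95 = 28.4%, the hybrid format 31/136 = 22.8% → the chronological format
The chronological format wins overall and in every industry group — no reversal.

No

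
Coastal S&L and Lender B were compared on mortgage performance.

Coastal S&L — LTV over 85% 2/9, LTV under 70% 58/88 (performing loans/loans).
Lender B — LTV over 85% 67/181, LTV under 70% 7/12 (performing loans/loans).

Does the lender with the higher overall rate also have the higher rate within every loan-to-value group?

No

LTV over 85%: Coastal S&L 2/9 = 22.2%, Lender B 67/181 = 37.0% → Lender B
LTV under 70%: Coastal S&L 58/88 = 65.9%, Lender B 7/12 = 58.3% → Coastal S&L
Overall: Coastal S&L 60/97 = 61.9%, Lender B 74/193 = 38.3% → Coastal S&L
Neither sweeps: Coastal S&L wins 1 of 2 groups, Lender B wins 1. Coastal S&L wins overall but not every group — no Simpson reversal.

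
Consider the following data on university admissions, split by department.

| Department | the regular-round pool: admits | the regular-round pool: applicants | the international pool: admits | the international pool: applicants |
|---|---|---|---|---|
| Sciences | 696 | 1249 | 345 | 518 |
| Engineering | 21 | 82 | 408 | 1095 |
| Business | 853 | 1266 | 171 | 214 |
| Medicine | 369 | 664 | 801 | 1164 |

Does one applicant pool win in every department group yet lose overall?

Sciences: the regular-round pool 696/1249 = 55.7%, the international pool 345/518 = 66.6% → the international pool
Engineering: the regular-round pool 21/82 = 25.6%, the international pool 408/1095 = 37.3% → the international pool
Business: the regular-round pool 853/1266 = 67.4%, the international pool 171/214 = 79.9% → the international pool
Medicine: the regular-round pool 369/664 = 55.6%, the international pool 801/1164 = 68.8% → the international pool
Overall: the regular-round pool 1939/3261 = 59.5%, the international pool 1725/2991 = 57.7% → the regular-round pool
The international pool wins each department group but the regular-round pool wins overall — the comparison reverses. The international pool's applicants skew toward Engineering, which has a lower base rate.

Yes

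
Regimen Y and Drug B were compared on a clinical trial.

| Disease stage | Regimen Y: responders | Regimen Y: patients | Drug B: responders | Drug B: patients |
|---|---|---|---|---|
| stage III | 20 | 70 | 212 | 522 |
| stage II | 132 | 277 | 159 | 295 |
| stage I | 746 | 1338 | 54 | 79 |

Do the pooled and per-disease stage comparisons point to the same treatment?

No

Stage III: Regimen Y 20/70 = 28.6%, Drug B 212/522 = 40.6% → Drug B
Stage II: Regimen Y 132/277 = 47.7%, Drug B 159/295 = 53.9% → Drug B
Stage I: Regimen Y 746/1338 = 55.8%, Drug B 54/79 = 68.4% → Drug B
Overall: Regimen Y 898/1685 = 53.3%, Drug B 425/896 = 47.4% → Regimen Y
Drug B wins each disease group but Regimen Y wins overall — the comparison reverses. Drug B's patients skew toward stage III, which has a lower base rate.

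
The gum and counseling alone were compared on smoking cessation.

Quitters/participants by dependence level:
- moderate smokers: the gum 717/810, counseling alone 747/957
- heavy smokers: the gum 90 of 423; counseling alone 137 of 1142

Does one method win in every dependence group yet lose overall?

Moderate smokers: the gum 717/810 = 88.5%, counseling alone 747/957 = 78.1% → the gum
Heavy smokers: the gum 90/423 = 21.3%, counseling alone 137/1142 = 12.0% → the gum
Overall: the gum 807/1233 = 65.5%, counseling alone 884/2099 = 42.1% → the gum
The gum wins overall and in every dependence group — no reversal.

No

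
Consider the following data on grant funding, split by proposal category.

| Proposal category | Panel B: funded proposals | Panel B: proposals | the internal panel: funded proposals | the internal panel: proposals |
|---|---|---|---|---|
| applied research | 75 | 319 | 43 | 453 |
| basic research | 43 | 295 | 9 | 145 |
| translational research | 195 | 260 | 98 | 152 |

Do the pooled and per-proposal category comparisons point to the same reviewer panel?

Yes

Applied research: Panel B 75/319 = 23.5%, the internal panel 43/453 = 9.5% → Panel B
Basic research: Panel B 43/295 = 14.6%, the internal panel 9/145 = 6.2% → Panel B
Translational research: Panel B 195/260 = 75.0%, the internal panel 98/152 = 64.5% → Panel B
Overall: Panel B 313/874 = 35.8%, the internal panel 150/750 = 20.0% → Panel B
Panel B wins overall and in every proposal group — no reversal.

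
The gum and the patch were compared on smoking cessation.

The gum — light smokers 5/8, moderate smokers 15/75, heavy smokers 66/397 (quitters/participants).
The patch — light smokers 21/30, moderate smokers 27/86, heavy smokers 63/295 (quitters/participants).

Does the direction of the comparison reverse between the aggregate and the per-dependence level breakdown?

Light smokers: the gum 5/8 = 62.5%, the patch 21/30 = 70.0% → the patch
Moderate smokers: the gum 15/75 = 20.0%, the patch 27/86 = 31.4% → the patch
Heavy smokers: the gum 66/397 = 16.6%, the patch 63/295 = 21.4% → the patch
Overall: the gum 86/480 = 17.9%, the patch 111/411 = 27.0% → the patch
The patch wins overall and in every dependence group — no reversal.

No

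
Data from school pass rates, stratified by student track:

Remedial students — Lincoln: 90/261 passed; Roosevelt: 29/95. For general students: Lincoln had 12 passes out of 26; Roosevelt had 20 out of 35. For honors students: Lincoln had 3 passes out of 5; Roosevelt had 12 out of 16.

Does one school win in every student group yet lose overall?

No

Remedial: Lincoln 90/261 = 34.5%, Roosevelt 29/95 = 30.5% → Lincoln
General: Lincoln 12/26 = 46.2%, Roosevelt 20/35 = 57.1% → Roosevelt
Honors: Lincoln 3/5 = 60.0%, Roosevelt 12/16 = 75.0% → Roosevelt
Overall: Lincoln 105/292 = 36.0%, Roosevelt 61/146 = 41.8% → Roosevelt
Neither sweeps: Lincoln wins 1 of 3 groups, Roosevelt wins 2. Roosevelt wins overall but not every group — no Simpson reversal.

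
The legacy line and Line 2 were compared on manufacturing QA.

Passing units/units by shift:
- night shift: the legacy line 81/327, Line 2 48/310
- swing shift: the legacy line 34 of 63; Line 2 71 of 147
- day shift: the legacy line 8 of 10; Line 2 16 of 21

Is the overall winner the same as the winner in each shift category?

Yes

Night shift: the legacy line 81/327 = 24.8%, Line 2 48/310 = 15.5% → the legacy line
Swing shift: the legacy line 34/63 = 54.0%, Line 2 71/147 = 48.3% → the legacy line
Day shift: the legacy line 8/10 = 80.0%, Line 2 16/21 = 76.2% → the legacy line
Overall: the legacy line 123/400 = 30.8%, Line 2 135/478 = 28.2% → the legacy line
The legacy line wins overall and in every shift group — no reversal.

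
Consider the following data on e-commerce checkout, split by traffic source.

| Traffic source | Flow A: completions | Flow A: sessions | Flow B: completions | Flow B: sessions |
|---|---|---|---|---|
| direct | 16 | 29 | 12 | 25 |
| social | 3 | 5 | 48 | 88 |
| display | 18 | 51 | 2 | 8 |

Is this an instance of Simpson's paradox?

Yes

Direct: Flow A 16/29 = 55.2%, Flow B 12/25 = 48.0% → Flow A
Social: Flow A 3/5 = 60.0%, Flow B 48/88 = 54.5% → Flow A
Display: Flow A 18/51 = 35.3%, Flow B 2/8 = 25.0% → Flow A
Overall: Flow A 37/85 = 43.5%, Flow B 62/121 = 51.2% → Flow B
Flow A wins each traffic group but Flow B wins overall — the comparison reverses. Flow A's sessions skew toward display, which has a lower base rate.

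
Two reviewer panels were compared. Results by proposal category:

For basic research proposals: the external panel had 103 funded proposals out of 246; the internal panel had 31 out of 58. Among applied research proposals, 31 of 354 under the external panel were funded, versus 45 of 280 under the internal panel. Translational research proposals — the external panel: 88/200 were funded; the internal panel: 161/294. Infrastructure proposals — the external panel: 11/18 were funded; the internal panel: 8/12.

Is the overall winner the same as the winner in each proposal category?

Yes

Basic research: the external panel 103/246 = 41.9%, the internal panel 31/58 = 53.4% → the internal panel
Applied research: the external panel 31/354 = 8.8%, the internal panel 45/280 = 16.1% → the internal panel
Translational research: the external panel 88/200 = 44.0%, the internal panel 161/294 = 54.8% → the internal panel
Infrastructure: the external panel 11/18 = 61.1%, the internal panel 8/12 = 66.7% → the internal panel
Overall: the external panel 233/818 = 28.5%, the internal panel 245/644 = 38.0% → the internal panel
The internal panel wins overall and in every proposal group — no reversal.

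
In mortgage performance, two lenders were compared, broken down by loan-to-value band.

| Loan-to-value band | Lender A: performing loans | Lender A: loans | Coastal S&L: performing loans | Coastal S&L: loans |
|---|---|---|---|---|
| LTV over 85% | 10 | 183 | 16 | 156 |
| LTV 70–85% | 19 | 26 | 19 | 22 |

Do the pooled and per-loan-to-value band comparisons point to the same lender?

Yes

LTV over 85%: Lender A 10/183 = 5.5%, Coastal S&L 16/156 = 10.3% → Coastal S&L
LTV 70–85%: Lender A 19/26 = 73.1%, Coastal S&L 19/22 = 86.4% → Coastal S&L
Overall: Lender A 29/209 = 13.9%, Coastal S&L 35/178 = 19.7% → Coastal S&L
Coastal S&L wins overall and in every loan-to-value group — no reversal.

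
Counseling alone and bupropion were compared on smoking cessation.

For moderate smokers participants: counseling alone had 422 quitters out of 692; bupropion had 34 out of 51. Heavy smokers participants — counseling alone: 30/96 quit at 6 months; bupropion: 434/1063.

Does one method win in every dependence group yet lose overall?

Yes

Moderate smokers: counseling alone 422/692 = 61.0%, bupropion 34/51 = 66.7% → bupropion
Heavy smokers: counseling alone 30/96 = 31.2%, bupropion 434/1063 = 40.8% → bupropion
Overall: counseling alone 452/788 = 57.4%, bupropion 468/1114 = 42.0% → counseling alone
Bupropion wins each dependence group but counseling alone wins overall — the comparison reverses. Bupropion's participants skew toward heavy smokers, which has a lower base rate.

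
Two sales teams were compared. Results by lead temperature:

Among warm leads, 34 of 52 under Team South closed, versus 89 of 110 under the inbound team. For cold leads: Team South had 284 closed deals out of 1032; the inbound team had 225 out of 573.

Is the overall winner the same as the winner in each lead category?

Warm: Team South 34/52 = 65.4%, the inbound team 89/110 = 80.9% → the inbound team
Cold: Team South 284/1032 = 27.5%, the inbound team 225/573 = 39.3% → the inbound team
Overall: Team South 318/1084 = 29.3%, the inbound team 314/683 = 46.0% → the inbound team
The inbound team wins overall and in every lead group — no reversal.

Yes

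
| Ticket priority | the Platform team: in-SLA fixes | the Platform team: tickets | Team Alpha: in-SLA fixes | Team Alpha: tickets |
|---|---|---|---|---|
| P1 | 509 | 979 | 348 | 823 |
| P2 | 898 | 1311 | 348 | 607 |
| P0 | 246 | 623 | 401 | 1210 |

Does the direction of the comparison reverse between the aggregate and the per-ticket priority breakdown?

No

P1: the Platform team 509/979 = 52.0%, Team Alpha 348/823 = 42.3% → the Platform team
P2: the Platform team 898/1311 = 68.5%, Team Alpha 348/607 = 57.3% → the Platform team
P0: the Platform team 246/623 = 39.5%, Team Alpha 401/1210 = 33.1% → the Platform team
Overall: the Platform team 1653/2913 = 56.7%, Team Alpha 1097/2640 = 41.6% → the Platform team
The Platform team wins overall and in every ticket group — no reversal.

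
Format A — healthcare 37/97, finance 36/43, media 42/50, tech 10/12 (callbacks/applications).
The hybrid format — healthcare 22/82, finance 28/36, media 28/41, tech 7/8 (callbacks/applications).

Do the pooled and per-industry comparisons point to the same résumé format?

No

Healthcare: Format A 37/97 = 38.1%, the hybrid format 22/82 = 26.8% → Format A
Finance: Format A 36/43 = 83.7%, the hybrid format 28/36 = 77.8% → Format A
Media: Format A 42/50 = 84.0%, the hybrid format 28/41 = 68.3% → Format A
Tech: Format A 10/12 = 83.3%, the hybrid format 7/8 = 87.5% → the hybrid format
Overall: Format A 125/202 = 61.9%, the hybrid format 85/167 = 50.9% → Format A
Neither sweeps: Format A wins 3 of 4 groups, the hybrid format wins 1. Format A wins overall but not every group — no Simpson reversal.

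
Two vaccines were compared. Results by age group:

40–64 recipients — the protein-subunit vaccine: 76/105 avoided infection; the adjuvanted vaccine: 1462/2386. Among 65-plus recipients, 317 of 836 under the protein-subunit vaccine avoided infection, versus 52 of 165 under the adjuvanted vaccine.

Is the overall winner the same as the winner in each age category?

No

40–64: the protein-subunit vaccine 76/105 = 72.4%, the adjuvanted vaccine 1462/2386 = 61.3% → the protein-subunit vaccine
65-plus: the protein-subunit vaccine 317/836 = 37.9%, the adjuvanted vaccine 52/165 = 31.5% → the protein-subunit vaccine
Overall: the protein-subunit vaccine 393/941 = 41.8%, the adjuvanted vaccine 1514/2551 = 59.3% → the adjuvanted vaccine
The protein-subunit vaccine wins each age group but the adjuvanted vaccine wins overall — the comparison reverses. The protein-subunit vaccine's recipients skew toward 65-plus, which has a lower base rate.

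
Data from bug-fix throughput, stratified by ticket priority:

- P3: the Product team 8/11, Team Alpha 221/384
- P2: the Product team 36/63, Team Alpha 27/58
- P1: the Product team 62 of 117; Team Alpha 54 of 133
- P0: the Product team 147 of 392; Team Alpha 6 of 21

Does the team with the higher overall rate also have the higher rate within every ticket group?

P3: the Product team 8/11 = 72.7%, Team Alpha 221/384 = 57.6% → the Product team
P2: the Product team 36/63 = 57.1%, Team Alpha 27/58 = 46.6% → the Product team
P1: the Product team 62/117 = 53.0%, Team Alpha 54/133 = 40.6% → the Product team
P0: the Product team 147/392 = 37.5%, Team Alpha 6/21 = 28.6% → the Product team
Overall: the Product team 253/583 = 43.4%, Team Alpha 308/596 = 51.7% → Team Alpha
The Product team wins each ticket group but Team Alpha wins overall — the comparison reverses. The Product team's tickets skew toward P0, which has a lower base rate.

No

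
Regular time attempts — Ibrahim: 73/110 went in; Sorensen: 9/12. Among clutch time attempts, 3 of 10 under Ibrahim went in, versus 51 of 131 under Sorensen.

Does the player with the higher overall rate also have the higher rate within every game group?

No

Regular time: Ibrahim 73/110 = 66.4%, Sorensen 9/12 = 75.0% → Sorensen
Clutch time: Ibrahim 3/10 = 30.0%, Sorensen 51/131 = 38.9% → Sorensen
Overall: Ibrahim 76/120 = 63.3%, Sorensen 60/143 = 42.0% → Ibrahim
Sorensen wins each game group but Ibrahim wins overall — the comparison reverses. Sorensen's attempts skew toward clutch time, which has a lower base rate.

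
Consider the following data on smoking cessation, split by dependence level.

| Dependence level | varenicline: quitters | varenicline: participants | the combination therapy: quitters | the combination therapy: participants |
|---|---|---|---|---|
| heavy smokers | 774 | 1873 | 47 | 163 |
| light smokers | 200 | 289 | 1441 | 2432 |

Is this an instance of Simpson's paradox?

Yes

Heavy smokers: varenicline 774/1873 = 41.3%, the combination therapy 47/163 = 28.8% → varenicline
Light smokers: varenicline 200/289 = 69.2%, the combination therapy 1441/2432 = 59.3% → varenicline
Overall: varenicline 974/2162 = 45.1%, the combination therapy 1488/2595 = 57.3% → the combination therapy
Varenicline wins each dependence group but the combination therapy wins overall — the comparison reverses. Varenicline's participants skew toward heavy smokers, which has a lower base rate.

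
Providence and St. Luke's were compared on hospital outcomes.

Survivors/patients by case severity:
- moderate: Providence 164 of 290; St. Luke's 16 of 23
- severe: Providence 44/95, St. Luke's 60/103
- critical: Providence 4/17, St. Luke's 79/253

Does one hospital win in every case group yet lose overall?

Moderate: Providence 164/290 = 56.6%, St. Luke's 16/23 = 69.6% → St. Luke's
Severe: Providence 44/95 = 46.3%, St. Luke's 60/103 = 58.3% → St. Luke's
Critical: Providence 4/17 = 23.5%, St. Luke's 79/253 = 31.2% → St. Luke's
Overall: Providence 212/402 = 52.7%, St. Luke's 155/379 = 40.9% → Providence
St. Luke's wins each case group but Providence wins overall — the comparison reverses. St. Luke's's patients skew toward critical, which has a lower base rate.

Yes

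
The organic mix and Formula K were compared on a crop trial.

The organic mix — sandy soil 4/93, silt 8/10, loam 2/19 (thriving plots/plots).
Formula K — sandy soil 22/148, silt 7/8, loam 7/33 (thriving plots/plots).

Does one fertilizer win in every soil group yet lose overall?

No

Sandy soil: the organic mix 4/93 = 4.3%, Formula K 22/148 = 14.9% → Formula K
Silt: the organic mix 8/10 = 80.0%, Formula K 7/8 = 87.5% → Formula K
Loam: the organic mix 2/19 = 10.5%, Formula K 7/33 = 21.2% → Formula K
Overall: the organic mix 14/122 = 11.5%, Formula K 36/189 = 19.0% → Formula K
Formula K wins overall and in every soil group — no reversal.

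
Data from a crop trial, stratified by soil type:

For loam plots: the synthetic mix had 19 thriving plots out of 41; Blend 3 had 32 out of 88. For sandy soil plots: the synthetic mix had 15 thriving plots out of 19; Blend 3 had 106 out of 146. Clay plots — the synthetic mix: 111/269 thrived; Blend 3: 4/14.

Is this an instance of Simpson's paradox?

Yes

Loam: the synthetic mix 19/41 = 46.3%, Blend 3 32/88 = 36.4% → the synthetic mix
Sandy soil: the synthetic mix 15/19 = 78.9%, Blend 3 106/146 = 72.6% → the synthetic mix
Clay: the synthetic mix 111/269 = 41.3%, Blend 3 4/14 = 28.6% → the synthetic mix
Overall: the synthetic mix 145/329 = 44.1%, Blend 3 142/248 = 57.3% → Blend 3
The synthetic mix wins each soil group but Blend 3 wins overall — the comparison reverses. The synthetic mix's plots skew toward clay, which has a lower base rate.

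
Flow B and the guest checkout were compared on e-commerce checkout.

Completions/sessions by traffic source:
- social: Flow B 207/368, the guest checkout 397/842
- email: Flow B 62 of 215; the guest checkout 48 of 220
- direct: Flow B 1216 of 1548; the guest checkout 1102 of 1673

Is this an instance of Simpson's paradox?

Social: Flow B 207/368 = 56.2%, the guest checkout 397/842 = 47.1% → Flow B
Email: Flow B 62/215 = 28.8%, the guest checkout 48/220 = 21.8% → Flow B
Direct: Flow B 1216/1548 = 78.6%, the guest checkout 1102/1673 = 65.9% → Flow B
Overall: Flow B 1485/2131 = 69.7%, the guest checkout 1547/2735 = 56.6% → Flow B
Flow B wins overall and in every traffic group — no reversal.

No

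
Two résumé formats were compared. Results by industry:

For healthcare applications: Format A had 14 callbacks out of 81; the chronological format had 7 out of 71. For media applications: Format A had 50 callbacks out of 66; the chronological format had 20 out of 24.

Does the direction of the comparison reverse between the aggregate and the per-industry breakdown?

Healthcare: Format A 14/81 = 17.3%, the chronological format 7/71 = 9.9% → Format A
Media: Format A 50/66 = 75.8%, the chronological format 20/24 = 83.3% → the chronological format
Overall: Format A 64/147 = 43.5%, the chronological format 27/95 = 28.4% → Format A
Neither sweeps: Format A wins 1 of 2 groups, the chronological format wins 1. Format A wins overall but not every group — no Simpson reversal.

No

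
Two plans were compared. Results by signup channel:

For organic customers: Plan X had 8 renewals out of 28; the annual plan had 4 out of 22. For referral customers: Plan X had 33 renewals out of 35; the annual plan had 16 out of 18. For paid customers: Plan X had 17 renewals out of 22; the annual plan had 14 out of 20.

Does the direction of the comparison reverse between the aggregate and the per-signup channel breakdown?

Organic: Plan X 8/28 = 28.6%, the annual plan 4/22 = 18.2% → Plan X
Referral: Plan X 33/35 = 94.3%, the annual plan 16/18 = 88.9% → Plan X
Paid: Plan X 17/22 = 77.3%, the annual plan 14/20 = 70.0% → Plan X
Overall: Plan X 58/85 = 68.2%, the annual plan 34/60 = 56.7% → Plan X
Plan X wins overall and in every signup group — no reversal.

No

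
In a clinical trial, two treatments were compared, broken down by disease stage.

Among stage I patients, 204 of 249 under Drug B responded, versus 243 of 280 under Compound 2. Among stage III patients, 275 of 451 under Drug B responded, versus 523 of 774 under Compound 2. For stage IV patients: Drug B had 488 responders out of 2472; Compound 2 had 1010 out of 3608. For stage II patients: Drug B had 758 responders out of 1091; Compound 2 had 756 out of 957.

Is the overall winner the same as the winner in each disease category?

Stage I: Drug B 204/249 = 81.9%, Compound 2 243/280 = 86.8% → Compound 2
Stage III: Drug B 275/451 = 61.0%, Compound 2 523/774 = 67.6% → Compound 2
Stage IV: Drug B 488/2472 = 19.7%, Compound 2 1010/3608 = 28.0% → Compound 2
Stage II: Drug B 758/1091 = 69.5%, Compound 2 756/957 = 79.0% → Compound 2
Overall: Drug B 1725/4263 = 40.5%, Compound 2 2532/5619 = 45.1% → Compound 2
Compound 2 wins overall and in every disease group — no reversal.

Yes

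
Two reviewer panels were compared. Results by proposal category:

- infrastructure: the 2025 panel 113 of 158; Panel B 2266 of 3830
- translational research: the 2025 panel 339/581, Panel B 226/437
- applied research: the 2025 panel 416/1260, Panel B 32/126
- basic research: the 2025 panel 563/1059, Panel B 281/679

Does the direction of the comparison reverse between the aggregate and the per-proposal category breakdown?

Yes

Infrastructure: the 2025 panel 113/158 = 71.5%, Panel B 2266/3830 = 59.2% → the 2025 panel
Translational research: the 2025 panel 339/581 = 58.3%, Panel B 226/437 = 51.7% → the 2025 panel
Applied research: the 2025 panel 416/1260 = 33.0%, Panel B 32/126 = 25.4% → the 2025 panel
Basic research: the 2025 panel 563/1059 = 53.2%, Panel B 281/679 = 41.4% → the 2025 panel
Overall: the 2025 panel 1431/3058 = 46.8%, Panel B 2805/5072 = 55.3% → Panel B
The 2025 panel wins each proposal group but Panel B wins overall — the comparison reverses. The 2025 panel's proposals skew toward applied research, which has a lower base rate.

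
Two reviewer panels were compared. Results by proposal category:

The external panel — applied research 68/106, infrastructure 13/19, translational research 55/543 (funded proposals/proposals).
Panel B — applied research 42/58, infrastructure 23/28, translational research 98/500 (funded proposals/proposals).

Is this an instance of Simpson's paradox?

Applied research: the external panel 68/106 = 64.2%, Panel B 42/58 = 72.4% → Panel B
Infrastructure: the external panel 13/19 = 68.4%, Panel B 23/28 = 82.1% → Panel B
Translational research: the external panel 55/543 = 10.1%, Panel B 98/500 = 19.6% → Panel B
Overall: the external panel 136/668 = 20.4%, Panel B 163/586 = 27.8% → Panel B
Panel B wins overall and in every proposal group — no reversal.

No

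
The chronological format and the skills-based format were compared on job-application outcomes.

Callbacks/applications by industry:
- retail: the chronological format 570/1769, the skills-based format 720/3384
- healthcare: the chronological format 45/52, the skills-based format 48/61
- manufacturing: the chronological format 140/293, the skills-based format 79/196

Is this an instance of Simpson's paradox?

Retail: the chronological format 570/1769 = 32.2%, the skills-based format 720/3384 = 21.3% → the chronological format
Healthcare: the chronological format 45/52 = 86.5%, the skills-based format 48/61 = 78.7% → the chronological format
Manufacturing: the chronological format 140/293 = 47.8%, the skills-based format 79/196 = 40.3% → the chronological format
Overall: the chronological format 755/2114 = 35.7%, the skills-based format 847/3641 = 23.3% → the chronological format
The chronological format wins overall and in every industry group — no reversal.

No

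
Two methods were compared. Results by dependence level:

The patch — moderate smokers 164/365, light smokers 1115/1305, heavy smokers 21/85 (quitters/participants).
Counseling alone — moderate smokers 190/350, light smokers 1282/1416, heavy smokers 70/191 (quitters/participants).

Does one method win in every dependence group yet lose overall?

Moderate smokers: the patch 164/365 = 44.9%, counseling alone 190/350 = 54.3% → counseling alone
Light smokers: the patch 1115/1305 = 85.4%, counseling alone 1282/1416 = 90.5% → counseling alone
Heavy smokers: the patch 21/85 = 24.7%, counseling alone 70/191 = 36.6% → counseling alone
Overall: the patch 1300/1755 = 74.1%, counseling alone 1542/1957 = 78.8% → counseling alone
Counseling alone wins overall and in every dependence group — no reversal.

No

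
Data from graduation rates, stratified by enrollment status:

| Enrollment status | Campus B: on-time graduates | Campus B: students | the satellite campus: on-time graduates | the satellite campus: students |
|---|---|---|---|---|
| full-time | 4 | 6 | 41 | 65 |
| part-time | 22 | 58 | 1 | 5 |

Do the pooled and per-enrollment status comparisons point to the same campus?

No

Full-time: Campus B 4/6 = 66.7%, the satellite campus 41/65 = 63.1% → Campus B
Part-time: Campus B 22/58 = 37.9%, the satellite campus 1/5 = 20.0% → Campus B
Overall: Campus B 26/64 = 40.6%, the satellite campus 42/70 = 60.0% → the satellite campus
Campus B wins each enrollment group but the satellite campus wins overall — the comparison reverses. Campus B's students skew toward part-time, which has a lower base rate.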